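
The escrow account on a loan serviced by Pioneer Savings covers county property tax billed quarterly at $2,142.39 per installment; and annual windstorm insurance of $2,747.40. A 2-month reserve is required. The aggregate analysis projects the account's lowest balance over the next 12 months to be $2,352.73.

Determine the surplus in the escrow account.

$466.57

County property tax — $2,142.39 × 4 = $8,569.56 per year
Windstorm insurance — $2,747.40 per year
Total annual escrow = $8,569.56 + $2,747.40 = $11,316.96
Monthly escrow = $11,316.96 ÷ 12 = $943.08
Required cushion = 2 × $943.08 = $1,886.16
Surplus = $2,352.73 − $1,886.16 = $466.57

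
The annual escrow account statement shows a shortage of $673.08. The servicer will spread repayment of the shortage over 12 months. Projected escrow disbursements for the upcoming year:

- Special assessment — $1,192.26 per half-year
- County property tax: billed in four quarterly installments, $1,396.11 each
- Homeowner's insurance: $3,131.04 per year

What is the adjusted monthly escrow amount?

Special assessment: $1,192.26 × 2 = $2,384.52/yr
County property tax: $1,396.11 × 4 = $5,584.44/yr
Homeowner's insurance: $3,131.04/yr
Annual escrow total = $11,100.00
Base monthly escrow = $11,100.00 ÷ 12 = $925.00
Shortage per month = $673.08 / 12 = $56.09
New monthly escrow = $925.00 + $56.09 = $981.09

$981.09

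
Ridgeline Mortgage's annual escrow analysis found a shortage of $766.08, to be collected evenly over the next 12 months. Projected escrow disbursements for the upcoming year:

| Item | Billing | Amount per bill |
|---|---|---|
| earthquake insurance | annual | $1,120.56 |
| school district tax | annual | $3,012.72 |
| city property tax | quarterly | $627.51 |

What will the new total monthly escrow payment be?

$617.45

Earthquake insurance = $1,120.56
School district tax = $3,012.72
City property tax = $627.51 × 4 = $2,510.04
Annual escrow total = $6,643.32
Per month = $6,643.32 ÷ 12 = $553.61
Monthly shortage recovery: $766.08 ÷ 12 = $63.84
Adjusted monthly = $553.61 + $63.84 = $617.45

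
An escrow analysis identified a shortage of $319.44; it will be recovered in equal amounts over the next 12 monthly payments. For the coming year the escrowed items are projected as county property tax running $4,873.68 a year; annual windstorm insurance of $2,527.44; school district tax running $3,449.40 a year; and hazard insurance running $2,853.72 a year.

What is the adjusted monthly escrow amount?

$1,168.64

County property tax = $4,873.68/yr
Windstorm insurance = $2,527.44/yr
School district tax = $3,449.40/yr
Hazard insurance = $2,853.72/yr
Combined annual = $4,873.68 + $2,527.44 + $3,449.40 + $2,853.72 = $13,704.24
Monthly = $13,704.24 ÷ 12 = $1,142.02
Monthly shortage recovery: $319.44 ÷ 12 = $26.62
Adjusted monthly = $1,142.02 + $26.62 = $1,168.64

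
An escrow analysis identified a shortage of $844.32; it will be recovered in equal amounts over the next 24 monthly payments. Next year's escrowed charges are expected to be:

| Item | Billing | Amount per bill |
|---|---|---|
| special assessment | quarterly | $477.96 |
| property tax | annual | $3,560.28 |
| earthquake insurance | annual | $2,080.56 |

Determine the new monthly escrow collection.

$664.57

Special assessment: $477.96 × 4 = $1,911.84
Property tax: $3,560.28
Earthquake insurance: $2,080.56
Combined annual = $1,911.84 + $3,560.28 + $2,080.56 = $7,552.68
Per month = $7,552.68 ÷ 12 = $629.39
Shortage per month = $844.32 / 24 = $35.18
Adjusted monthly = $629.39 + $35.18 = $664.57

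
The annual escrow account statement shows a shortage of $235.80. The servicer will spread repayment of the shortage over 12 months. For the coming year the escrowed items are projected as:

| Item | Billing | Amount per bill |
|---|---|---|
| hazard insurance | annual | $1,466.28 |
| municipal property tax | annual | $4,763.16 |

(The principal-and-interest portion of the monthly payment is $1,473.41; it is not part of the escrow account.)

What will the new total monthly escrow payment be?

$538.77

Hazard insurance: $1,466.28 per year
Municipal property tax: $4,763.16 per year
Total per year = $1,466.28 + $4,763.16 = $6,229.44
Per month = $6,229.44 / 12 = $519.12
Shortage spread = $235.80 ÷ 12 = $19.65/mo
New monthly escrow = $519.12 + $19.65 = $538.77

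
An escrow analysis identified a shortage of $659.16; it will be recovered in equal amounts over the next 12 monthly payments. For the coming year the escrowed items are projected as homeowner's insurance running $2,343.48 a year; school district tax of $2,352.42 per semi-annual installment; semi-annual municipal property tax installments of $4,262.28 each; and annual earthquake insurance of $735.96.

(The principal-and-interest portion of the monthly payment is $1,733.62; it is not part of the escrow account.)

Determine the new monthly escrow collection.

$1,414.00

Homeowner's insurance: $2,343.48 annually
School district tax: $2,352.42 × 2 = $4,704.84 annually
Municipal property tax: $4,262.28 × 2 = $8,524.56 annually
Earthquake insurance: $735.96 annually
Annual escrow total = $2,343.48 + $4,704.84 + $8,524.56 + $735.96 = $16,308.84
Monthly escrow = $16,308.84 ÷ 12 = $1,359.07
Monthly shortage recovery: $659.16 ÷ 12 = $54.93
Adjusted monthly = $1,359.07 + $54.93 = $1,414.00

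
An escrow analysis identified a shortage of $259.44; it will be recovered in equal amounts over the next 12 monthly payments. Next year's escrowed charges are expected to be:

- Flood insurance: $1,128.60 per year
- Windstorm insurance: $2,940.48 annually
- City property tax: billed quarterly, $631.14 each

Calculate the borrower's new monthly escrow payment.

$571.09

Flood insurance — $1,128.60
Windstorm insurance — $2,940.48
City property tax — $631.14 × 4 = $2,524.56
Total per year = $6,593.64
Base monthly escrow = $6,593.64 ÷ 12 = $549.47
Monthly shortage recovery: $259.44 ÷ 12 = $21.62
Adjusted monthly = $549.47 + $21.62 = $571.09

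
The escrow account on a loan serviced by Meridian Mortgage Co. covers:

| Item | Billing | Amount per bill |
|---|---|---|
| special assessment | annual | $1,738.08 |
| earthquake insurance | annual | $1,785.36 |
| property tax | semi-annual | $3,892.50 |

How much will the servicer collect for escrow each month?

Special assessment: $1,738.08/yr
Earthquake insurance: $1,785.36/yr
Property tax: $3,892.50 × 2 = $7,785.00/yr
Annual escrow total = $11,308.44
Monthly escrow = $11,308.44 / 12 = $942.37

$942.37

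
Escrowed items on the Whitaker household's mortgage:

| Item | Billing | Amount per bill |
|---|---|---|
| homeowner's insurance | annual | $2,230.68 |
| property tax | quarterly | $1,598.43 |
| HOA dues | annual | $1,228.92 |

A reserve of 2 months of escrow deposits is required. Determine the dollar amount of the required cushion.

$1,642.22

Homeowner's insurance: $2,230.68
Property tax: $1,598.43 × 4 = $6,393.72
HOA dues: $1,228.92
Combined annual = $9,853.32
Per month = $9,853.32 ÷ 12 = $821.11
Reserve = 2 × $821.11 = $1,642.22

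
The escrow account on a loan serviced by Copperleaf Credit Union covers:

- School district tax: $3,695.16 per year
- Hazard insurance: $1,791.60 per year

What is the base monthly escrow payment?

$457.23

School district tax: $3,695.16/yr
Hazard insurance: $1,791.60/yr
Annual escrow total = $5,486.76
Monthly = $5,486.76 / 12 = $457.23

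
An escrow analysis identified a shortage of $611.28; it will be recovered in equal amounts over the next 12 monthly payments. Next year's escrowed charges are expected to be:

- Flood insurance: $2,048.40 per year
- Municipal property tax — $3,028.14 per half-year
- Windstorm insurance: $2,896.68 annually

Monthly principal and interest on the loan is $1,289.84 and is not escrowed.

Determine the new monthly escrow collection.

Flood insurance: $2,048.40 annually
Municipal property tax: $3,028.14 × 2 = $6,056.28 annually
Windstorm insurance: $2,896.68 annually
Annual escrow total = $2,048.40 + $6,056.28 + $2,896.68 = $11,001.36
Base monthly escrow = $11,001.36 ÷ 12 = $916.78
Monthly shortage recovery: $611.28 / 12 = $50.94
New monthly escrow = $916.78 + $50.94 = $967.72

$967.72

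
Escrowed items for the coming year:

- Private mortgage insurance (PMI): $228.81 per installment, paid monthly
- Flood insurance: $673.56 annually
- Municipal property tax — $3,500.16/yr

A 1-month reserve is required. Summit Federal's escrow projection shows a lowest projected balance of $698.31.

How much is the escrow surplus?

$121.69

Private mortgage insurance (PMI): $228.81 × 12 = $2,745.72 per year
Flood insurance: $673.56 per year
Municipal property tax: $3,500.16 per year
Total annual escrow = $6,919.44
Per month = $6,919.44 ÷ 12 = $576.62
Cushion = 1 × $576.62 = $576.62
Surplus = $698.31 − $576.62 = $121.69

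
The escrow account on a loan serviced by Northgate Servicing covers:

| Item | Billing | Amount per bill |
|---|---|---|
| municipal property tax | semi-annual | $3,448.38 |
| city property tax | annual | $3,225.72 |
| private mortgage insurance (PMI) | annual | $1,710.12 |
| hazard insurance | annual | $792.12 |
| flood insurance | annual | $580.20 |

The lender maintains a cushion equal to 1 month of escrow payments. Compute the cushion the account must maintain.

$1,100.41

Municipal property tax — $3,448.38 × 2 = $6,896.76
City property tax — $3,225.72
Private mortgage insurance (PMI) — $1,710.12
Hazard insurance — $792.12
Flood insurance — $580.20
Yearly total = $13,204.92
Per month = $13,204.92 / 12 = $1,100.41
Cushion = 1 × $1,100.41 = $1,100.41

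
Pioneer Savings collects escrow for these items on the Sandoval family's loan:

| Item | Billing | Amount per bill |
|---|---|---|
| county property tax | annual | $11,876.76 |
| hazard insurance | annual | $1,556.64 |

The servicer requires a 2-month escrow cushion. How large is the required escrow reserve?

County property tax: $11,876.76
Hazard insurance: $1,556.64
Yearly total = $13,433.40
Base monthly escrow = $13,433.40 ÷ 12 = $1,119.45
Required cushion = 2 × $1,119.45 = $2,238.90

$2,238.90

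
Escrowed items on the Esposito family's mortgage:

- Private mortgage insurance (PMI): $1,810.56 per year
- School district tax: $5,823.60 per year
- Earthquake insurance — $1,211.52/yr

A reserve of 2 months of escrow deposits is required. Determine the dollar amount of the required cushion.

Private mortgage insurance (PMI): $1,810.56/yr
School district tax: $5,823.60/yr
Earthquake insurance: $1,211.52/yr
Annual escrow total = $1,810.56 + $5,823.60 + $1,211.52 = $8,845.68
Per month = $8,845.68 / 12 = $737.14
Required cushion = 2 × $737.14 = $1,474.28

$1,474.28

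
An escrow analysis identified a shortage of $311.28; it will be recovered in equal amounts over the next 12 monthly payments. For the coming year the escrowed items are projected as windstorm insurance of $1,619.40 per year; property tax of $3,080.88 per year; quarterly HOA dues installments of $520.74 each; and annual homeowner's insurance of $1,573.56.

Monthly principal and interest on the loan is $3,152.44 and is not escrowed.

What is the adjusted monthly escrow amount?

Windstorm insurance = $1,619.40/yr
Property tax = $3,080.88/yr
HOA dues = $520.74 × 4 = $2,082.96/yr
Homeowner's insurance = $1,573.56/yr
Annual escrow total = $1,619.40 + $3,080.88 + $2,082.96 + $1,573.56 = $8,356.80
Monthly = $8,356.80 / 12 = $696.40
Shortage per month = $311.28 / 12 = $25.94
Adjusted monthly = $696.40 + $25.94 = $722.34

$722.34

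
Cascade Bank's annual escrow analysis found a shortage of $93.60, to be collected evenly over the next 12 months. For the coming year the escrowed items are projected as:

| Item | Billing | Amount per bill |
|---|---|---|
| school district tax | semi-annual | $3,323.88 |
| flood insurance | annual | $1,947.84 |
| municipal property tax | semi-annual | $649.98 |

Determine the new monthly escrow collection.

School district tax = $3,323.88 × 2 = $6,647.76 annually
Flood insurance = $1,947.84 annually
Municipal property tax = $649.98 × 2 = $1,299.96 annually
Total per year = $9,895.56
Monthly = $9,895.56 ÷ 12 = $824.63
Shortage spread = $93.60 / 12 = $7.80/mo
New monthly escrow = $824.63 + $7.80 = $832.43

$832.43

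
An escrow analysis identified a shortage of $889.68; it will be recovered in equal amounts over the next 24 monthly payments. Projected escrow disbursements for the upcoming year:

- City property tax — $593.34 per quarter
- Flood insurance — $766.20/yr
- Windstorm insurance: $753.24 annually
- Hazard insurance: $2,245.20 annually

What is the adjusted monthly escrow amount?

$548.57

City property tax — $593.34 × 4 = $2,373.36/yr
Flood insurance — $766.20/yr
Windstorm insurance — $753.24/yr
Hazard insurance — $2,245.20/yr
Total per year = $6,138.00
Monthly escrow = $6,138.00 / 12 = $511.50
Monthly shortage recovery: $889.68 / 24 = $37.07
New monthly escrow = $511.50 + $37.07 = $548.57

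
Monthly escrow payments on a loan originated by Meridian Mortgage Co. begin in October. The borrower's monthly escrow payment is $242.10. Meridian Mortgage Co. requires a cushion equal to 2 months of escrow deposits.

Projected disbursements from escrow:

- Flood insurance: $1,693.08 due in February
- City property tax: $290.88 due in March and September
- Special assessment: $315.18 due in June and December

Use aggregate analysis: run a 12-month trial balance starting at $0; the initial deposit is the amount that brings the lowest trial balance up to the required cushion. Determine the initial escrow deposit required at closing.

$1,330.74

Cushion = 2 × $242.10 = $484.20
Trial balance (start $0, +$242.10 each month, − disbursements):
  Oct: +$242.10 → $242.10
  Nov: +$242.10 → $484.20
  Dec: +$242.10 − $315.18 → $411.12
  Jan: +$242.10 → $653.22
  Feb: +$242.10 − $1,693.08 → -$797.76
  Mar: +$242.10 − $290.88 → -$846.54
  Apr: +$242.10 → -$604.44
  May: +$242.10 → -$362.34
  Jun: +$242.10 − $315.18 → -$435.42
  Jul: +$242.10 → -$193.32
  Aug: +$242.10 → $48.78
  Sep: +$242.10 − $290.88 → $0.00
Lowest trial balance = -$846.54 (Mar)
Initial deposit = cushion − low point = $484.20 − (-$846.54) = $1,330.74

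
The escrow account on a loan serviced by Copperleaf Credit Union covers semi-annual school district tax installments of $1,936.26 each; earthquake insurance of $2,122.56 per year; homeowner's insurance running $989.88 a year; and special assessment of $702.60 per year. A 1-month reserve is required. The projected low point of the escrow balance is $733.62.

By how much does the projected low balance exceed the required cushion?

School district tax — $1,936.26 × 2 = $3,872.52
Earthquake insurance — $2,122.56
Homeowner's insurance — $989.88
Special assessment — $702.60
Total annual escrow = $3,872.52 + $2,122.56 + $989.88 + $702.60 = $7,687.56
Base monthly escrow = $7,687.56 ÷ 12 = $640.63
Required reserve = 1 × $640.63 = $640.63
Excess over cushion: $733.62 − $640.63 = $92.99

$92.99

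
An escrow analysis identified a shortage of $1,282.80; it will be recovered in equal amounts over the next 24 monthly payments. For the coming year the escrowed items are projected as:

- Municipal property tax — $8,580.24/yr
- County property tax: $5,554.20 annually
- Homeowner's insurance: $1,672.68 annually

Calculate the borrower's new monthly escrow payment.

$1,370.71

Municipal property tax: $8,580.24 annually
County property tax: $5,554.20 annually
Homeowner's insurance: $1,672.68 annually
Annual escrow total = $8,580.24 + $5,554.20 + $1,672.68 = $15,807.12
Monthly escrow = $15,807.12 ÷ 12 = $1,317.26
Shortage spread = $1,282.80 ÷ 24 = $53.45/mo
New monthly escrow = $1,317.26 + $53.45 = $1,370.71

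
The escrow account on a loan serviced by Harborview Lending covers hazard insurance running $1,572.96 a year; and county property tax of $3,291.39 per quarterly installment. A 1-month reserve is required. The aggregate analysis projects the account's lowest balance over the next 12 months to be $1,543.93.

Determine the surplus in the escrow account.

Hazard insurance: $1,572.96 annually
County property tax: $3,291.39 × 4 = $13,165.56 annually
Yearly total = $1,572.96 + $13,165.56 = $14,738.52
Monthly = $14,738.52 ÷ 12 = $1,228.21
Required cushion = 1 × $1,228.21 = $1,228.21
Excess over cushion: $1,543.93 − $1,228.21 = $315.72

$315.72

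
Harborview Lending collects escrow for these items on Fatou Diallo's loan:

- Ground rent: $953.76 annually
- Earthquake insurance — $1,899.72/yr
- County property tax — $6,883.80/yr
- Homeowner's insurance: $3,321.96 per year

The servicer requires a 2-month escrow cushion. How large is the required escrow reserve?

Ground rent: $953.76
Earthquake insurance: $1,899.72
County property tax: $6,883.80
Homeowner's insurance: $3,321.96
Combined annual = $953.76 + $1,899.72 + $6,883.80 + $3,321.96 = $13,059.24
Base monthly escrow = $13,059.24 / 12 = $1,088.27
Cushion = 2 × $1,088.27 = $2,176.54

$2,176.54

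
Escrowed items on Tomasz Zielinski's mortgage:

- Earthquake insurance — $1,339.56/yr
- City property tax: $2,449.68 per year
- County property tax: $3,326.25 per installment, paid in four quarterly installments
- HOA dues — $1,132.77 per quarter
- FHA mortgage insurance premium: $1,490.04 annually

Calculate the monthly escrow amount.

Earthquake insurance — $1,339.56
City property tax — $2,449.68
County property tax — $3,326.25 × 4 = $13,305.00
HOA dues — $1,132.77 × 4 = $4,531.08
FHA mortgage insurance premium — $1,490.04
Yearly total = $23,115.36
Per month = $23,115.36 ÷ 12 = $1,926.28

$1,926.28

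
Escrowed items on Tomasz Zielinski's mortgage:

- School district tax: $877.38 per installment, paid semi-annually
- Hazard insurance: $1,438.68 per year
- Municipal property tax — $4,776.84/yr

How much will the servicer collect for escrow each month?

School district tax: $877.38 × 2 = $1,754.76 annually
Hazard insurance: $1,438.68 annually
Municipal property tax: $4,776.84 annually
Combined annual = $1,754.76 + $1,438.68 + $4,776.84 = $7,970.28
Monthly = $7,970.28 ÷ 12 = $664.19

$664.19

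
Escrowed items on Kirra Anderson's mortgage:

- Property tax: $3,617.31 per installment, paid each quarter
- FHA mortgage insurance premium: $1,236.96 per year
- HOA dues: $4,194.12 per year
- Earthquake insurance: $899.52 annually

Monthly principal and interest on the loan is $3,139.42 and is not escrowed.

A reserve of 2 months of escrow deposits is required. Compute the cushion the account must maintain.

$3,466.64

Property tax = $3,617.31 × 4 = $14,469.24 per year
FHA mortgage insurance premium = $1,236.96 per year
HOA dues = $4,194.12 per year
Earthquake insurance = $899.52 per year
Yearly total = $14,469.24 + $1,236.96 + $4,194.12 + $899.52 = $20,799.84
Monthly = $20,799.84 / 12 = $1,733.32
Reserve = 2 × $1,733.32 = $3,466.64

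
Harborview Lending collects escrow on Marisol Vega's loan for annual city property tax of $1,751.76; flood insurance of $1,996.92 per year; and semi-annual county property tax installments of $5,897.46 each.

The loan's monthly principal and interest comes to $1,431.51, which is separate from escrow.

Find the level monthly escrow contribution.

City property tax: $1,751.76/yr
Flood insurance: $1,996.92/yr
County property tax: $5,897.46 × 2 = $11,794.92/yr
Total per year = $1,751.76 + $1,996.92 + $11,794.92 = $15,543.60
Monthly = $15,543.60 / 12 = $1,295.30

$1,295.30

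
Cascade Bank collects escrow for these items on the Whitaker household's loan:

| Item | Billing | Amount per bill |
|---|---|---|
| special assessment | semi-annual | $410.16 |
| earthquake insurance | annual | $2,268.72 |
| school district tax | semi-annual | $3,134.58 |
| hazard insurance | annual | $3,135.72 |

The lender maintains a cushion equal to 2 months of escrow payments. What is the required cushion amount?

Special assessment — $410.16 × 2 = $820.32 annually
Earthquake insurance — $2,268.72 annually
School district tax — $3,134.58 × 2 = $6,269.16 annually
Hazard insurance — $3,135.72 annually
Annual escrow total = $820.32 + $2,268.72 + $6,269.16 + $3,135.72 = $12,493.92
Monthly = $12,493.92 ÷ 12 = $1,041.16
Cushion = 2 × $1,041.16 = $2,082.32

$2,082.32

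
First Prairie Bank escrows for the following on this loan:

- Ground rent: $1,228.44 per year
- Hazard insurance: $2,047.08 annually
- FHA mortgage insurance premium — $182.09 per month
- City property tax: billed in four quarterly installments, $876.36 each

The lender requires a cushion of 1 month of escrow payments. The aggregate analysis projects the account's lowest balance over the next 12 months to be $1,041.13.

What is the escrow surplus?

Ground rent = $1,228.44/yr
Hazard insurance = $2,047.08/yr
FHA mortgage insurance premium = $182.09 × 12 = $2,185.08/yr
City property tax = $876.36 × 4 = $3,505.44/yr
Annual escrow total = $8,966.04
Per month = $8,966.04 ÷ 12 = $747.17
Cushion = 1 × $747.17 = $747.17
Surplus = $1,041.13 − $747.17 = $293.96

$293.96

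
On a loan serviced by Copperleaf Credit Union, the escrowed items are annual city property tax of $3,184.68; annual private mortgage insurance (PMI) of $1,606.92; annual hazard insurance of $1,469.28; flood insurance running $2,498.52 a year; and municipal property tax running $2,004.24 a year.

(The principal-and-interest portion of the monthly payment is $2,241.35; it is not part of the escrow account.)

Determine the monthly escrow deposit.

$896.97

City property tax = $3,184.68 annually
Private mortgage insurance (PMI) = $1,606.92 annually
Hazard insurance = $1,469.28 annually
Flood insurance = $2,498.52 annually
Municipal property tax = $2,004.24 annually
Total annual escrow = $3,184.68 + $1,606.92 + $1,469.28 + $2,498.52 + $2,004.24 = $10,763.64
Monthly = $10,763.64 / 12 = $896.97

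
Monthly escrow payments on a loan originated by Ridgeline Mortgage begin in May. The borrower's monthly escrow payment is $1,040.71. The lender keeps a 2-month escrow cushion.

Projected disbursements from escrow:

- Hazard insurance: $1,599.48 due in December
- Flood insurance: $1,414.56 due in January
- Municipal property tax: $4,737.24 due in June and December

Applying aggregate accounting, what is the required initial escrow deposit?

Cushion = 2 × $1,040.71 = $2,081.42
Trial balance (start $0, +$1,040.71 each month, − disbursements):
  May: +$1,040.71 → $1,040.71
  Jun: +$1,040.71 − $4,737.24 → -$2,655.82
  Jul: +$1,040.71 → -$1,615.11
  Aug: +$1,040.71 → -$574.40
  Sep: +$1,040.71 → $466.31
  Oct: +$1,040.71 → $1,507.02
  Nov: +$1,040.71 → $2,547.73
  Dec: +$1,040.71 − $6,336.72 → -$2,748.28
  Jan: +$1,040.71 − $1,414.56 → -$3,122.13
  Feb: +$1,040.71 → -$2,081.42
  Mar: +$1,040.71 → -$1,040.71
  Apr: +$1,040.71 → $0.00
Lowest trial balance = -$3,122.13 (Jan)
Initial deposit = cushion − low point = $2,081.42 − (-$3,122.13) = $5,203.55

$5,203.55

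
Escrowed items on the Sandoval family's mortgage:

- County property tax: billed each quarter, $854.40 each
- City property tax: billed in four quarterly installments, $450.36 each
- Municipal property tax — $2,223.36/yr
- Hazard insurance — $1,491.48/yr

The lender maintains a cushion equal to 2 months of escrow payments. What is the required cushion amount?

$1,488.98

County property tax = $854.40 × 4 = $3,417.60 annually
City property tax = $450.36 × 4 = $1,801.44 annually
Municipal property tax = $2,223.36 annually
Hazard insurance = $1,491.48 annually
Yearly total = $3,417.60 + $1,801.44 + $2,223.36 + $1,491.48 = $8,933.88
Monthly escrow = $8,933.88 / 12 = $744.49
Cushion = 2 × $744.49 = $1,488.98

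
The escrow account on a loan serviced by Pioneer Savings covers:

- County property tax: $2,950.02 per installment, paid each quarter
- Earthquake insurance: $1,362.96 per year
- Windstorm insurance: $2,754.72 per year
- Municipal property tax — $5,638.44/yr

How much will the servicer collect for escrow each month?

County property tax: $2,950.02 × 4 = $11,800.08
Earthquake insurance: $1,362.96
Windstorm insurance: $2,754.72
Municipal property tax: $5,638.44
Yearly total = $11,800.08 + $1,362.96 + $2,754.72 + $5,638.44 = $21,556.20
Monthly = $21,556.20 / 12 = $1,796.35

$1,796.35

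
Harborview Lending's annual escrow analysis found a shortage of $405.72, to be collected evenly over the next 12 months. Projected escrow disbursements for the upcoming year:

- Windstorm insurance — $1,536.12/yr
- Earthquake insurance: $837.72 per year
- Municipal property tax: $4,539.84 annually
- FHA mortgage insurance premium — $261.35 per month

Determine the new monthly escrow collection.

Windstorm insurance = $1,536.12 annually
Earthquake insurance = $837.72 annually
Municipal property tax = $4,539.84 annually
FHA mortgage insurance premium = $261.35 × 12 = $3,136.20 annually
Total annual escrow = $1,536.12 + $837.72 + $4,539.84 + $3,136.20 = $10,049.88
Monthly = $10,049.88 / 12 = $837.49
Monthly shortage recovery: $405.72 ÷ 12 = $33.81
New monthly escrow = $837.49 + $33.81 = $871.30

$871.30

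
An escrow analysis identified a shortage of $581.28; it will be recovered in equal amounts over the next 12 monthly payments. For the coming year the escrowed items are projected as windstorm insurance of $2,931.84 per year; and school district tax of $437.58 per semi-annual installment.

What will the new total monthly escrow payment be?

$365.69

Windstorm insurance — $2,931.84/yr
School district tax — $437.58 × 2 = $875.16/yr
Total per year = $3,807.00
Monthly = $3,807.00 / 12 = $317.25
Shortage per month = $581.28 / 12 = $48.44
New monthly escrow = $317.25 + $48.44 = $365.69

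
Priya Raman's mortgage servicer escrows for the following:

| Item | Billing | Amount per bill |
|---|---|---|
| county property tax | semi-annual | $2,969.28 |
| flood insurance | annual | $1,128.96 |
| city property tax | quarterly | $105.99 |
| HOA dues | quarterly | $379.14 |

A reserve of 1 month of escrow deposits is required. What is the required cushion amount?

County property tax — $2,969.28 × 2 = $5,938.56 per year
Flood insurance — $1,128.96 per year
City property tax — $105.99 × 4 = $423.96 per year
HOA dues — $379.14 × 4 = $1,516.56 per year
Total per year = $5,938.56 + $1,128.96 + $423.96 + $1,516.56 = $9,008.04
Per month = $9,008.04 / 12 = $750.67
Reserve = 1 × $750.67 = $750.67

$750.67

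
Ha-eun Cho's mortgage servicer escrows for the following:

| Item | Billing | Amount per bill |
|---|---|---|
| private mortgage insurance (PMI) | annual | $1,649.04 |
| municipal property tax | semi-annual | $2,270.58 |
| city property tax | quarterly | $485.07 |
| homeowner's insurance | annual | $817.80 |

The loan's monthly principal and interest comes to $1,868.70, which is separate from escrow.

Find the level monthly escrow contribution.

$745.69

Private mortgage insurance (PMI) — $1,649.04 per year
Municipal property tax — $2,270.58 × 2 = $4,541.16 per year
City property tax — $485.07 × 4 = $1,940.28 per year
Homeowner's insurance — $817.80 per year
Yearly total = $1,649.04 + $4,541.16 + $1,940.28 + $817.80 = $8,948.28
Base monthly escrow = $8,948.28 ÷ 12 = $745.69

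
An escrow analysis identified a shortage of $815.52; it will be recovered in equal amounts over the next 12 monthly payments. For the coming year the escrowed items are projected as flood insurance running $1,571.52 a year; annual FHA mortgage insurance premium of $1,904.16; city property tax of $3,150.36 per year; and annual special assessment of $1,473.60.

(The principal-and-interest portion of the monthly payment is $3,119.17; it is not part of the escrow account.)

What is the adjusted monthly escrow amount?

Flood insurance = $1,571.52 per year
FHA mortgage insurance premium = $1,904.16 per year
City property tax = $3,150.36 per year
Special assessment = $1,473.60 per year
Combined annual = $1,571.52 + $1,904.16 + $3,150.36 + $1,473.60 = $8,099.64
Per month = $8,099.64 ÷ 12 = $674.97
Shortage spread = $815.52 ÷ 12 = $67.96/mo
New monthly escrow = $674.97 + $67.96 = $742.93

$742.93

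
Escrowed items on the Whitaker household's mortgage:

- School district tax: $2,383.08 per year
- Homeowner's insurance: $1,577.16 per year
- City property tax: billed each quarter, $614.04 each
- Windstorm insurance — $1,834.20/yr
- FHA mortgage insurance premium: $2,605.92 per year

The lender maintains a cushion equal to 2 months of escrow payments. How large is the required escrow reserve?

$1,809.42

School district tax = $2,383.08 per year
Homeowner's insurance = $1,577.16 per year
City property tax = $614.04 × 4 = $2,456.16 per year
Windstorm insurance = $1,834.20 per year
FHA mortgage insurance premium = $2,605.92 per year
Total annual escrow = $10,856.52
Base monthly escrow = $10,856.52 / 12 = $904.71
Reserve = 2 × $904.71 = $1,809.42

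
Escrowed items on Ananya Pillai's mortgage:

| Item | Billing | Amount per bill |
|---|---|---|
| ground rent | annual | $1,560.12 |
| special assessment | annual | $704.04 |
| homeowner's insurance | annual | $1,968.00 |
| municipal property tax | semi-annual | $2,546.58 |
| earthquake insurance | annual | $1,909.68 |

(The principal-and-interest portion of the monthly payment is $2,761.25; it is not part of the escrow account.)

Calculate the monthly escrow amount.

Ground rent = $1,560.12 per year
Special assessment = $704.04 per year
Homeowner's insurance = $1,968.00 per year
Municipal property tax = $2,546.58 × 2 = $5,093.16 per year
Earthquake insurance = $1,909.68 per year
Total per year = $1,560.12 + $704.04 + $1,968.00 + $5,093.16 + $1,909.68 = $11,235.00
Monthly escrow = $11,235.00 / 12 = $936.25

$936.25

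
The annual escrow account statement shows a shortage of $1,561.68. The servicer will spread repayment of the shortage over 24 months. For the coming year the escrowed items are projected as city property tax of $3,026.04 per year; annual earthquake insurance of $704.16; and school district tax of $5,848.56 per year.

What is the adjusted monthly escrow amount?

$863.30

City property tax: $3,026.04 per year
Earthquake insurance: $704.16 per year
School district tax: $5,848.56 per year
Yearly total = $9,578.76
Monthly escrow = $9,578.76 ÷ 12 = $798.23
Shortage per month = $1,561.68 / 24 = $65.07
New monthly escrow = $798.23 + $65.07 = $863.30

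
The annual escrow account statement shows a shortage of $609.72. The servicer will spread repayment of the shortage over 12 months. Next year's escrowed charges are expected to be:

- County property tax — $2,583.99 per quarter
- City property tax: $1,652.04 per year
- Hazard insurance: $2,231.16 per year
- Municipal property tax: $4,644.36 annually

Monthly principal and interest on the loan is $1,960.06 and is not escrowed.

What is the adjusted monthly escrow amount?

County property tax: $2,583.99 × 4 = $10,335.96 per year
City property tax: $1,652.04 per year
Hazard insurance: $2,231.16 per year
Municipal property tax: $4,644.36 per year
Combined annual = $18,863.52
Base monthly escrow = $18,863.52 ÷ 12 = $1,571.96
Monthly shortage recovery: $609.72 ÷ 12 = $50.81
Adjusted monthly = $1,571.96 + $50.81 = $1,622.77

$1,622.77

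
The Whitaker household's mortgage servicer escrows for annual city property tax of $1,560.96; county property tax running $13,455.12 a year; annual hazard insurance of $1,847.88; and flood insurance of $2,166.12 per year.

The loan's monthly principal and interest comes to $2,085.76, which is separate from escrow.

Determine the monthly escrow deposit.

$1,585.84

City property tax: $1,560.96/yr
County property tax: $13,455.12/yr
Hazard insurance: $1,847.88/yr
Flood insurance: $2,166.12/yr
Yearly total = $1,560.96 + $13,455.12 + $1,847.88 + $2,166.12 = $19,030.08
Monthly = $19,030.08 / 12 = $1,585.84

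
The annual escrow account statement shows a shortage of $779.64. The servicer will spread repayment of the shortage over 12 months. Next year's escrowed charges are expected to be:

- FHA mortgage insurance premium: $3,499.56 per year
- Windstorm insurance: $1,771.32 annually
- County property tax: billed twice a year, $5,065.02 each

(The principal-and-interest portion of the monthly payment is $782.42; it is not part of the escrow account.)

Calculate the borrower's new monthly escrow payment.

$1,348.38

FHA mortgage insurance premium = $3,499.56 annually
Windstorm insurance = $1,771.32 annually
County property tax = $5,065.02 × 2 = $10,130.04 annually
Yearly total = $3,499.56 + $1,771.32 + $10,130.04 = $15,400.92
Monthly = $15,400.92 / 12 = $1,283.41
Shortage spread = $779.64 / 12 = $64.97/mo
Adjusted monthly = $1,283.41 + $64.97 = $1,348.38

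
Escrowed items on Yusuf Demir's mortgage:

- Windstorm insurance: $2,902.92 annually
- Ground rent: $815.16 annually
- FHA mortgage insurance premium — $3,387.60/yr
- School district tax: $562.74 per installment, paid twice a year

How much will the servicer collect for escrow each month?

$685.93

Windstorm insurance: $2,902.92 annually
Ground rent: $815.16 annually
FHA mortgage insurance premium: $3,387.60 annually
School district tax: $562.74 × 2 = $1,125.48 annually
Total annual escrow = $2,902.92 + $815.16 + $3,387.60 + $1,125.48 = $8,231.16
Monthly = $8,231.16 ÷ 12 = $685.93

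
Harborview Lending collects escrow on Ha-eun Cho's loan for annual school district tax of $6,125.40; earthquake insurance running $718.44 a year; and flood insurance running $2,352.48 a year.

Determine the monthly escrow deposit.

$766.36

School district tax = $6,125.40/yr
Earthquake insurance = $718.44/yr
Flood insurance = $2,352.48/yr
Yearly total = $9,196.32
Per month = $9,196.32 ÷ 12 = $766.36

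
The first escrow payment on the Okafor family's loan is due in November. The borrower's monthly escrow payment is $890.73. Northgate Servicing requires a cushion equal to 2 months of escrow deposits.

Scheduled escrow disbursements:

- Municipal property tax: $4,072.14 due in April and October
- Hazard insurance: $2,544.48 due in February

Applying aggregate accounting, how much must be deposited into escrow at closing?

$3,053.70

Cushion = 2 × $890.73 = $1,781.46
Trial balance (start $0, +$890.73 each month, − disbursements):
  Nov: +$890.73 → $890.73
  Dec: +$890.73 → $1,781.46
  Jan: +$890.73 → $2,672.19
  Feb: +$890.73 − $2,544.48 → $1,018.44
  Mar: +$890.73 → $1,909.17
  Apr: +$890.73 − $4,072.14 → -$1,272.24
  May: +$890.73 → -$381.51
  Jun: +$890.73 → $509.22
  Jul: +$890.73 → $1,399.95
  Aug: +$890.73 → $2,290.68
  Sep: +$890.73 → $3,181.41
  Oct: +$890.73 − $4,072.14 → $0.00
Lowest trial balance = -$1,272.24 (Apr)
Initial deposit = cushion − low point = $1,781.46 − (-$1,272.24) = $3,053.70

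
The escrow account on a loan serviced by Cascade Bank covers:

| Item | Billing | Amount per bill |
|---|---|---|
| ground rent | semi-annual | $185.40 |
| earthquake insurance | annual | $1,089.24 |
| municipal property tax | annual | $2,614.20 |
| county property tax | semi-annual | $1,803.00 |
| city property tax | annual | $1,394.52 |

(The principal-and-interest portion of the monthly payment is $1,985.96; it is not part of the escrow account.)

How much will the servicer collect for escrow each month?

$756.23

Ground rent = $185.40 × 2 = $370.80 per year
Earthquake insurance = $1,089.24 per year
Municipal property tax = $2,614.20 per year
County property tax = $1,803.00 × 2 = $3,606.00 per year
City property tax = $1,394.52 per year
Total per year = $9,074.76
Monthly = $9,074.76 ÷ 12 = $756.23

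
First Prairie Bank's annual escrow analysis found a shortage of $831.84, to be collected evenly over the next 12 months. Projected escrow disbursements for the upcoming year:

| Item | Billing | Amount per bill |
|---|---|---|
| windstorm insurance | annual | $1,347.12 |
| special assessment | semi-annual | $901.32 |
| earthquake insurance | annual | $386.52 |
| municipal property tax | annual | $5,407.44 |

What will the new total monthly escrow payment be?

Windstorm insurance — $1,347.12
Special assessment — $901.32 × 2 = $1,802.64
Earthquake insurance — $386.52
Municipal property tax — $5,407.44
Annual escrow total = $1,347.12 + $1,802.64 + $386.52 + $5,407.44 = $8,943.72
Monthly escrow = $8,943.72 / 12 = $745.31
Shortage spread = $831.84 ÷ 12 = $69.32/mo
Adjusted monthly = $745.31 + $69.32 = $814.63

$814.63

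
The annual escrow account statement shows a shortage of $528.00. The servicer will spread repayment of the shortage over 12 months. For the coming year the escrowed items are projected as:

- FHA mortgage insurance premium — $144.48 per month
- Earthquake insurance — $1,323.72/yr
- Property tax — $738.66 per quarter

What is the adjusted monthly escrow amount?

FHA mortgage insurance premium — $144.48 × 12 = $1,733.76 annually
Earthquake insurance — $1,323.72 annually
Property tax — $738.66 × 4 = $2,954.64 annually
Total annual escrow = $1,733.76 + $1,323.72 + $2,954.64 = $6,012.12
Base monthly escrow = $6,012.12 / 12 = $501.01
Monthly shortage recovery: $528.00 / 12 = $44.00
Adjusted monthly = $501.01 + $44.00 = $545.01

$545.01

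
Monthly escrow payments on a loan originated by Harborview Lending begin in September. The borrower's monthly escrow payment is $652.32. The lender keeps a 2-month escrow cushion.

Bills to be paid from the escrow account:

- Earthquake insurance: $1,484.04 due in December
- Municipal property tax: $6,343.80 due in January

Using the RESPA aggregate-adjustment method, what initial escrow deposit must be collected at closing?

Cushion = 2 × $652.32 = $1,304.64
Trial balance (start $0, +$652.32 each month, − disbursements):
  Sep: +$652.32 → $652.32
  Oct: +$652.32 → $1,304.64
  Nov: +$652.32 → $1,956.96
  Dec: +$652.32 − $1,484.04 → $1,125.24
  Jan: +$652.32 − $6,343.80 → -$4,566.24
  Feb: +$652.32 → -$3,913.92
  Mar: +$652.32 → -$3,261.60
  Apr: +$652.32 → -$2,609.28
  May: +$652.32 → -$1,956.96
  Jun: +$652.32 → -$1,304.64
  Jul: +$652.32 → -$652.32
  Aug: +$652.32 → $0.00
Lowest trial balance = -$4,566.24 (Jan)
Initial deposit = cushion − low point = $1,304.64 − (-$4,566.24) = $5,870.88

$5,870.88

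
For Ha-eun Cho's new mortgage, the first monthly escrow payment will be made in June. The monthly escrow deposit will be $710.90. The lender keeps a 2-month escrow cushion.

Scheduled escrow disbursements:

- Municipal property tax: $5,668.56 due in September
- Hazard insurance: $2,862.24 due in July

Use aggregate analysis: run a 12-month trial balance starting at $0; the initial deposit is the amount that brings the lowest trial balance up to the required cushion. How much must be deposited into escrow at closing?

Cushion = 2 × $710.90 = $1,421.80
Trial balance (start $0, +$710.90 each month, − disbursements):
  Jun: +$710.90 → $710.90
  Jul: +$710.90 − $2,862.24 → -$1,440.44
  Aug: +$710.90 → -$729.54
  Sep: +$710.90 − $5,668.56 → -$5,687.20
  Oct: +$710.90 → -$4,976.30
  Nov: +$710.90 → -$4,265.40
  Dec: +$710.90 → -$3,554.50
  Jan: +$710.90 → -$2,843.60
  Feb: +$710.90 → -$2,132.70
  Mar: +$710.90 → -$1,421.80
  Apr: +$710.90 → -$710.90
  May: +$710.90 → $0.00
Lowest trial balance = -$5,687.20 (Sep)
Initial deposit = cushion − low point = $1,421.80 − (-$5,687.20) = $7,109.00

$7,109.00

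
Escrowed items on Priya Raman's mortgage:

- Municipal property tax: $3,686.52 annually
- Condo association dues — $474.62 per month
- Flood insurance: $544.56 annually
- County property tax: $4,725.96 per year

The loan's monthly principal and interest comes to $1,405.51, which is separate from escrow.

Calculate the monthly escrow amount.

Municipal property tax: $3,686.52 per year
Condo association dues: $474.62 × 12 = $5,695.44 per year
Flood insurance: $544.56 per year
County property tax: $4,725.96 per year
Total annual escrow = $3,686.52 + $5,695.44 + $544.56 + $4,725.96 = $14,652.48
Monthly escrow = $14,652.48 ÷ 12 = $1,221.04

$1,221.04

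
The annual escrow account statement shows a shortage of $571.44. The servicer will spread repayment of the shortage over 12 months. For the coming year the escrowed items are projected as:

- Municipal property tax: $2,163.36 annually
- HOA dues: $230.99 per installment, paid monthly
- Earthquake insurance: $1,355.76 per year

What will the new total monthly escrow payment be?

Municipal property tax = $2,163.36 per year
HOA dues = $230.99 × 12 = $2,771.88 per year
Earthquake insurance = $1,355.76 per year
Total annual escrow = $6,291.00
Monthly escrow = $6,291.00 / 12 = $524.25
Shortage per month = $571.44 / 12 = $47.62
New monthly escrow = $524.25 + $47.62 = $571.87

$571.87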